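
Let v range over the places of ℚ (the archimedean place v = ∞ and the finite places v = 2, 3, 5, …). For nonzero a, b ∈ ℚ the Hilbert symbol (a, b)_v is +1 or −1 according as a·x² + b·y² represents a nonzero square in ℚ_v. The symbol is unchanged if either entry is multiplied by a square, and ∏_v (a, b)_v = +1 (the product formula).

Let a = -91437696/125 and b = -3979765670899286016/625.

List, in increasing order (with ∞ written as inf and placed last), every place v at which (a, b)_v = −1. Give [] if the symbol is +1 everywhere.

Mod squares: a ≡ -793730, b ≡ -119. Check v ∈ {∞, 2, 3, 5, 7, 17, 23, 29}.
v=17: a=17^1·(≡13), b=17^3·(≡3) mod 17; (13|17)=+1, (3|17)=-1; (−1)^{1·3·8}·(+1)^3·(-1)^1 = -1.
v=2: v_2(a)=7, v_2(b)=16; units ≡ 7, 1 (mod 8); ε·ε+αω+βω = 1·0+7·0+16·0 ≡ 0  ⇒  (a,b)_2 = +1.
v=7: a=7^1·(≡3), b=7^3·(≡2) mod 7; (3|7)=-1, (2|7)=+1; (−1)^{1·3·3}·(-1)^3·(+1)^1 = +1.
v=3: a=3^2·(≡1), b=3^4·(≡1) mod 3; (1|3)=+1, (1|3)=+1; (−1)^{2·4·1}·(+1)^4·(+1)^2 = +1.
v=23: a=23^1·(≡9), b=23^2·(≡7) mod 23; (9|23)=+1, (7|23)=-1; (−1)^{1·2·11}·(+1)^2·(-1)^1 = -1.
v=∞: -793730 < 0 and -119 < 0  ⇒  (a,b)_∞ = -1.
v=5: a=5^-3·(≡4), b=5^-4·(≡4) mod 5; (4|5)=+1, (4|5)=+1; (−1)^{-3·-4·2}·(+1)^-4·(+1)^-3 = +1.
v=29: a=29^1·(≡13), b=29^2·(≡21) mod 29; (13|29)=+1, (21|29)=-1; (−1)^{1·2·14}·(+1)^2·(-1)^1 = -1.
|Ram(-793730, -119)| = 4, even; anisotropic at {17, 23, 29, ∞}.

[17, 23, 29, inf]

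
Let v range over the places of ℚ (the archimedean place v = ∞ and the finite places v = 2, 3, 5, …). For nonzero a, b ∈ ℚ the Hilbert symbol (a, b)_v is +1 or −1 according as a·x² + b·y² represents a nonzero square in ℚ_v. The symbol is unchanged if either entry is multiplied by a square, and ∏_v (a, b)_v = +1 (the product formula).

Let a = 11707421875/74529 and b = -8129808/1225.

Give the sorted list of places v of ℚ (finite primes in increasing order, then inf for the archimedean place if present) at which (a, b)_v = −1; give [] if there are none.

Mod squares: a ≡ 29971, b ≡ -697. Check v ∈ {∞, 2, 3, 5, 7, 13, 17, 41, 43}.
v=3: a=3^-2·(≡1), b=3^6·(≡2) mod 3; (1|3)=+1, (2|3)=-1; (−1)^{-2·6·1}·(+1)^6·(-1)^-2 = +1.
v=5: a=5^8·(≡4), b=5^-2·(≡3) mod 5; (4|5)=+1, (3|5)=-1; (−1)^{8·-2·2}·(+1)^-2·(-1)^8 = +1.
v=13: a=13^-2·(≡7), b=13^0·(≡5) mod 13; (7|13)=-1, (5|13)=-1; (−1)^{-2·0·6}·(-1)^0·(-1)^-2 = +1.
v=7: a=7^-2·(≡1), b=7^-2·(≡5) mod 7; (1|7)=+1, (5|7)=-1; (−1)^{-2·-2·3}·(+1)^-2·(-1)^-2 = +1.
v=41: a=41^1·(≡14), b=41^1·(≡27) mod 41; (14|41)=-1, (27|41)=-1; (−1)^{1·1·20}·(-1)^1·(-1)^1 = +1.
v=2: v_2(a)=0, v_2(b)=4; units ≡ 3, 7 (mod 8); ε·ε+αω+βω = 1·1+0·0+4·1 ≡ 1  ⇒  (a,b)_2 = -1.
v=∞: 29971 > 0 and -697 < 0  ⇒  (a,b)_∞ = +1.
v=43: a=43^1·(≡16), b=43^0·(≡26) mod 43; (16|43)=+1, (26|43)=-1; (−1)^{1·0·21}·(+1)^0·(-1)^1 = -1.
v=17: a=17^1·(≡5), b=17^1·(≡3) mod 17; (5|17)=-1, (3|17)=-1; (−1)^{1·1·8}·(-1)^1·(-1)^1 = +1.
(29971, -697 / ℚ) ramifies at {2, 43}: a division algebra.

[2, 43]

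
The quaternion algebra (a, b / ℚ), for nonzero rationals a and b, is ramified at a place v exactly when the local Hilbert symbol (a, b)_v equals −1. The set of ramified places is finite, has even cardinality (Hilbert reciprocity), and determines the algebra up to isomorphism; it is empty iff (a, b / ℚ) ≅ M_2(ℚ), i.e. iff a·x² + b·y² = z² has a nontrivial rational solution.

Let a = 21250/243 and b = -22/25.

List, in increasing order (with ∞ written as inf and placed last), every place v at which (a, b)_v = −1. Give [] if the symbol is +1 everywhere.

[3, 17]

(a, b) ≡ (102, -22) mod (ℚ^×)²; places V = {2, 3, 5, 11, 17, ∞}.
(a,b)_∞: sgn(102)=+, sgn(-22)=−, so +1.
(a,b)_11: α=0, u≡9; β=1, v≡3 (mod 11); (9|11)=+1, (3|11)=+1; sign (−1)^0·+1^1·+1^0 = +1.
(a,b)_5: α=4, u≡3; β=-2, v≡3 (mod 5); (3|5)=-1, (3|5)=-1; sign (−1)^0·-1^-2·-1^4 = +1.
(a,b)_17: α=1, u≡12; β=0, v≡10 (mod 17); (12|17)=-1, (10|17)=-1; sign (−1)^0·-1^0·-1^1 = -1.
(a,b)_2: α=1, β=1; u≡3, v≡5 (mod 8); ε(u)ε(v)=1·0, αω(v)=1·1, βω(u)=1·1; sum ≡ 0  ⇒  +1.
(a,b)_3: α=-5, u≡1; β=0, v≡2 (mod 3); (1|3)=+1, (2|3)=-1; sign (−1)^0·+1^0·-1^-5 = -1.
|Ram(102, -22)| = 2, even; anisotropic at {3, 17}.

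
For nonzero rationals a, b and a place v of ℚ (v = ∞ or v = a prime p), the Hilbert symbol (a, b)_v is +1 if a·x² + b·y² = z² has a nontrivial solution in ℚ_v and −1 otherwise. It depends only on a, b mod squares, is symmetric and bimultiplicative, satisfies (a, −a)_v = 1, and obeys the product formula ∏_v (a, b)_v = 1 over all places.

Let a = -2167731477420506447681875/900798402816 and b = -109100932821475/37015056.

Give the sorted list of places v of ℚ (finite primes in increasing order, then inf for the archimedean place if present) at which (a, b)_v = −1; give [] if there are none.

[19, 29, 31, inf]

Mod squares: a ≡ -19, b ≡ -144739. Check v ∈ {∞, 2, 3, 5, 7, 13, 17, 19, 23, 29, 31}.
v=7: a=7^2·(≡4), b=7^1·(≡1) mod 7; (4|7)=+1, (1|7)=+1; (−1)^{2·1·3}·(+1)^1·(+1)^2 = +1.
v=∞: -19 < 0 and -144739 < 0  ⇒  (a,b)_∞ = -1.
v=5: a=5^4·(≡4), b=5^2·(≡1) mod 5; (4|5)=+1, (1|5)=+1; (−1)^{4·2·2}·(+1)^2·(+1)^4 = +1.
v=13: a=13^-6·(≡5), b=13^-4·(≡9) mod 13; (5|13)=-1, (9|13)=+1; (−1)^{-6·-4·6}·(-1)^-4·(+1)^-6 = +1.
v=17: a=17^6·(≡16), b=17^4·(≡9) mod 17; (16|17)=+1, (9|17)=+1; (−1)^{6·4·8}·(+1)^4·(+1)^6 = +1.
v=31: a=31^2·(≡24), b=31^1·(≡13) mod 31; (24|31)=-1, (13|31)=-1; (−1)^{2·1·15}·(-1)^1·(-1)^2 = -1.
v=2: v_2(a)=-8, v_2(b)=-4; units ≡ 5, 5 (mod 8); ε·ε+αω+βω = 0·0+-8·1+-4·1 ≡ 0  ⇒  (a,b)_2 = +1.
v=19: a=19^3·(≡14), b=19^2·(≡18) mod 19; (14|19)=-1, (18|19)=-1; (−1)^{3·2·9}·(-1)^2·(-1)^3 = -1.
v=3: a=3^-6·(≡2), b=3^-4·(≡2) mod 3; (2|3)=-1, (2|3)=-1; (−1)^{-6·-4·1}·(-1)^-4·(-1)^-6 = +1.
v=29: a=29^2·(≡12), b=29^1·(≡14) mod 29; (12|29)=-1, (14|29)=-1; (−1)^{2·1·14}·(-1)^1·(-1)^2 = -1.
v=23: a=23^2·(≡13), b=23^1·(≡16) mod 23; (13|23)=+1, (16|23)=+1; (−1)^{2·1·11}·(+1)^1·(+1)^2 = +1.
(-19, -144739 / ℚ) ramifies at {19, 29, 31, ∞}: a division algebra.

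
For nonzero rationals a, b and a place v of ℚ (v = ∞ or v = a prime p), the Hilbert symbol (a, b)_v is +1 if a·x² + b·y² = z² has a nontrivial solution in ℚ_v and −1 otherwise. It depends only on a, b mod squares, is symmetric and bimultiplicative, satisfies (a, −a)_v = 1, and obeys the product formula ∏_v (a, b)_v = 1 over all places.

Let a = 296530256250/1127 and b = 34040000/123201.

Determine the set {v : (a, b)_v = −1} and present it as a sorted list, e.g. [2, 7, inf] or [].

(a, b) ≡ (4195430, 851) mod (ℚ^×)²; places V = {2, 3, 5, 7, 13, 17, 23, 29, 37, ∞}.
(a,b)_∞: sgn(4195430)=+, sgn(851)=+, so +1.
(a,b)_17: α=3, u≡9; β=0, v≡8 (mod 17); (9|17)=+1, (8|17)=+1; sign (−1)^0·+1^0·+1^3 = +1.
(a,b)_23: α=-1, u≡15; β=1, v≡5 (mod 23); (15|23)=-1, (5|23)=-1; sign (−1)^1·-1^1·-1^-1 = -1.
(a,b)_13: α=0, u≡8; β=-2, v≡7 (mod 13); (8|13)=-1, (7|13)=-1; sign (−1)^0·-1^-2·-1^0 = +1.
(a,b)_37: α=1, u≡5; β=1, v≡17 (mod 37); (5|37)=-1, (17|37)=-1; sign (−1)^0·-1^1·-1^1 = +1.
(a,b)_2: α=1, β=6; u≡3, v≡3 (mod 8); ε(u)ε(v)=1·1, αω(v)=1·1, βω(u)=6·1; sum ≡ 0  ⇒  +1.
(a,b)_5: α=5, u≡1; β=4, v≡4 (mod 5); (1|5)=+1, (4|5)=+1; sign (−1)^0·+1^4·+1^5 = +1.
(a,b)_29: α=1, u≡8; β=0, v≡10 (mod 29); (8|29)=-1, (10|29)=-1; sign (−1)^0·-1^0·-1^1 = -1.
(a,b)_3: α=2, u≡2; β=-6, v≡2 (mod 3); (2|3)=-1, (2|3)=-1; sign (−1)^0·-1^-6·-1^2 = +1.
(a,b)_7: α=-2, u≡2; β=0, v≡1 (mod 7); (2|7)=+1, (1|7)=+1; sign (−1)^0·+1^0·+1^-2 = +1.
Ram(4195430, 851) = {23, 29}; no ℚ_23-point on the conic.

[23, 29]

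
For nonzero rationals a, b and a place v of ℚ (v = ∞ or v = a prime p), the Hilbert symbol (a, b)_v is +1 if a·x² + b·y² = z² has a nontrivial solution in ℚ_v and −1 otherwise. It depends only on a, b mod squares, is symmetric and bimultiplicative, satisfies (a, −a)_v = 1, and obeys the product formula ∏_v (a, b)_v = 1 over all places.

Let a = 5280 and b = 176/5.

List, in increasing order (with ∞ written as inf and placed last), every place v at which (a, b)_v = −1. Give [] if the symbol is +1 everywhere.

[]

(a, b) ≡ (330, 55) mod (ℚ^×)²; places V = {2, 3, 5, 11, ∞}.
(a,b)_3: α=1, u≡2; β=0, v≡1 (mod 3); (2|3)=-1, (1|3)=+1; sign (−1)^0·-1^0·+1^1 = +1.
(a,b)_2: α=5, β=4; u≡5, v≡7 (mod 8); ε(u)ε(v)=0·1, αω(v)=5·0, βω(u)=4·1; sum ≡ 0  ⇒  +1.
(a,b)_11: α=1, u≡7; β=1, v≡1 (mod 11); (7|11)=-1, (1|11)=+1; sign (−1)^1·-1^1·+1^1 = +1.
(a,b)_5: α=1, u≡1; β=-1, v≡1 (mod 5); (1|5)=+1, (1|5)=+1; sign (−1)^0·+1^-1·+1^1 = +1.
(a,b)_∞: sgn(330)=+, sgn(55)=+, so +1.
Every local symbol is +1, so the conic 330·x² + 55·y² = z² has ℚ_v-points for all v and hence a ℚ-point; (a, b / ℚ) ≅ M_2(ℚ).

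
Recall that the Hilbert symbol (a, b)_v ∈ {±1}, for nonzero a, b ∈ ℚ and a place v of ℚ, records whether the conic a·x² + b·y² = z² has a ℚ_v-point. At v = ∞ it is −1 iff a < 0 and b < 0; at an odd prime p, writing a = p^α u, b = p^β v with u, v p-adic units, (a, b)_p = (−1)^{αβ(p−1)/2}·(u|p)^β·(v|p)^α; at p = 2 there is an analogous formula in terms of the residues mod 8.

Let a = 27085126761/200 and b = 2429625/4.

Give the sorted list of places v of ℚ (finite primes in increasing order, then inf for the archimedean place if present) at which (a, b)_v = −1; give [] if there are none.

(a, b) ≡ (18722, 97185) mod (ℚ^×)²; places V = {2, 3, 5, 7, 11, 19, 23, 31, 37, ∞}.
(a,b)_5: α=-2, u≡2; β=3, v≡3 (mod 5); (2|5)=-1, (3|5)=-1; sign (−1)^0·-1^3·-1^-2 = -1.
(a,b)_19: α=0, u≡16; β=1, v≡6 (mod 19); (16|19)=+1, (6|19)=+1; sign (−1)^0·+1^1·+1^0 = +1.
(a,b)_∞: sgn(18722)=+, sgn(97185)=+, so +1.
(a,b)_23: α=1, u≡1; β=0, v≡5 (mod 23); (1|23)=+1, (5|23)=-1; sign (−1)^0·+1^0·-1^1 = -1.
(a,b)_7: α=2, u≡2; β=0, v≡4 (mod 7); (2|7)=+1, (4|7)=+1; sign (−1)^0·+1^0·+1^2 = +1.
(a,b)_3: α=10, u≡2; β=1, v≡1 (mod 3); (2|3)=-1, (1|3)=+1; sign (−1)^0·-1^1·+1^10 = -1.
(a,b)_37: α=1, u≡7; β=0, v≡5 (mod 37); (7|37)=+1, (5|37)=-1; sign (−1)^0·+1^0·-1^1 = -1.
(a,b)_31: α=0, u≡21; β=1, v≡25 (mod 31); (21|31)=-1, (25|31)=+1; sign (−1)^0·-1^1·+1^0 = -1.
(a,b)_2: α=-3, β=-2; u≡1, v≡1 (mod 8); ε(u)ε(v)=0·0, αω(v)=-3·0, βω(u)=-2·0; sum ≡ 0  ⇒  +1.
(a,b)_11: α=1, u≡10; β=1, v≡7 (mod 11); (10|11)=-1, (7|11)=-1; sign (−1)^1·-1^1·-1^1 = -1.
Ram(18722, 97185) = {3, 5, 11, 23, 31, 37}; no ℚ_3-point on the conic.

[3, 5, 11, 23, 31, 37]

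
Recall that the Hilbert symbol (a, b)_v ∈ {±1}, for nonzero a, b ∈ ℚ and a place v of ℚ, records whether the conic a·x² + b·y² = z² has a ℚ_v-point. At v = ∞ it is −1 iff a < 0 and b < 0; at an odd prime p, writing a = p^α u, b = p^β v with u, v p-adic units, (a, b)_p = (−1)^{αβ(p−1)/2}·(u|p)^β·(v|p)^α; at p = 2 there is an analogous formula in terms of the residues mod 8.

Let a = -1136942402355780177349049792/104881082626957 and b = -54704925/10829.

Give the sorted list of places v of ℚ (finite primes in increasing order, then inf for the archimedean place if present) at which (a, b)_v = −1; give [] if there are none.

(a, b) ≡ (-299, -55913) mod (ℚ^×)²; places V = {2, 3, 5, 7, 11, 13, 17, 19, 23, 31, ∞}.
(a,b)_∞: sgn(-299)=−, sgn(-55913)=−, so -1.
(a,b)_13: α=-5, u≡10; β=-1, v≡11 (mod 13); (10|13)=+1, (11|13)=-1; sign (−1)^0·+1^-1·-1^-5 = -1.
(a,b)_11: α=2, u≡3; β=1, v≡7 (mod 11); (3|11)=+1, (7|11)=-1; sign (−1)^0·+1^1·-1^2 = +1.
(a,b)_2: α=6, β=0; u≡5, v≡7 (mod 8); ε(u)ε(v)=0·1, αω(v)=6·0, βω(u)=0·1; sum ≡ 0  ⇒  +1.
(a,b)_31: α=6, u≡12; β=2, v≡27 (mod 31); (12|31)=-1, (27|31)=-1; sign (−1)^0·-1^2·-1^6 = +1.
(a,b)_17: α=2, u≡6; β=-1, v≡9 (mod 17); (6|17)=-1, (9|17)=+1; sign (−1)^0·-1^-1·+1^2 = -1.
(a,b)_23: α=3, u≡11; β=1, v≡17 (mod 23); (11|23)=-1, (17|23)=-1; sign (−1)^1·-1^1·-1^3 = -1.
(a,b)_7: α=-10, u≡4; β=-2, v≡3 (mod 7); (4|7)=+1, (3|7)=-1; sign (−1)^0·+1^-2·-1^-10 = +1.
(a,b)_5: α=0, u≡4; β=2, v≡2 (mod 5); (4|5)=+1, (2|5)=-1; sign (−1)^0·+1^2·-1^0 = +1.
(a,b)_3: α=0, u≡1; β=2, v≡1 (mod 3); (1|3)=+1, (1|3)=+1; sign (−1)^0·+1^2·+1^0 = +1.
(a,b)_19: α=6, u≡5; β=0, v≡11 (mod 19); (5|19)=+1, (11|19)=+1; sign (−1)^0·+1^0·+1^6 = +1.
Ram(-299, -55913) = {13, 17, 23, ∞}; no ℚ_13-point on the conic.

[13, 17, 23, inf]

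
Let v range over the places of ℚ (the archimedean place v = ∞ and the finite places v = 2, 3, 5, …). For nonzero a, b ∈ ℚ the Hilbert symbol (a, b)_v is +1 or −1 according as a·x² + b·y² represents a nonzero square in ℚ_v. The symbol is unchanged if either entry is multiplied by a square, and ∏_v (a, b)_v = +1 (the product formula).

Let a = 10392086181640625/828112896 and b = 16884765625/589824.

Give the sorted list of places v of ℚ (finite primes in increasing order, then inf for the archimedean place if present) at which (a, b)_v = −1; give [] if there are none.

[7, 13]

(a, b) ≡ (25935, 1729) mod (ℚ^×)²; places V = {2, 3, 5, 7, 11, 13, 19, 23, ∞}.
(a,b)_11: α=2, u≡8; β=0, v≡6 (mod 11); (8|11)=-1, (6|11)=-1; sign (−1)^0·-1^0·-1^2 = +1.
(a,b)_3: α=-5, u≡2; β=-2, v≡1 (mod 3); (2|3)=-1, (1|3)=+1; sign (−1)^0·-1^-2·+1^-5 = +1.
(a,b)_19: α=1, u≡17; β=1, v≡8 (mod 19); (17|19)=+1, (8|19)=-1; sign (−1)^1·+1^1·-1^1 = +1.
(a,b)_5: α=13, u≡2; β=10, v≡1 (mod 5); (2|5)=-1, (1|5)=+1; sign (−1)^0·-1^10·+1^13 = +1.
(a,b)_2: α=-18, β=-16; u≡7, v≡1 (mod 8); ε(u)ε(v)=1·0, αω(v)=-18·0, βω(u)=-16·0; sum ≡ 0  ⇒  +1.
(a,b)_23: α=2, u≡5; β=0, v≡3 (mod 23); (5|23)=-1, (3|23)=+1; sign (−1)^0·-1^0·+1^2 = +1.
(a,b)_7: α=1, u≡2; β=1, v≡1 (mod 7); (2|7)=+1, (1|7)=+1; sign (−1)^1·+1^1·+1^1 = -1.
(a,b)_∞: sgn(25935)=+, sgn(1729)=+, so +1.
(a,b)_13: α=-1, u≡5; β=1, v≡10 (mod 13); (5|13)=-1, (10|13)=+1; sign (−1)^0·-1^1·+1^-1 = -1.
(25935, 1729 / ℚ) ramifies at {7, 13}: a division algebra.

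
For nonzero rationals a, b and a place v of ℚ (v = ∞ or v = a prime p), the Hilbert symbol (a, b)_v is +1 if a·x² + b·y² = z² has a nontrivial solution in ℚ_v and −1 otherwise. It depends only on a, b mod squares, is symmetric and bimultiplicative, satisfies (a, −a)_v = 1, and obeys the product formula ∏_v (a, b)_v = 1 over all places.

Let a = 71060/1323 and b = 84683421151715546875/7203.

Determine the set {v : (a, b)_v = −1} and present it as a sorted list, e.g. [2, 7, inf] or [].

[5, 11, 13, 17]

(a, b) ≡ (53295, 62985) mod (ℚ^×)²; places V = {2, 3, 5, 7, 11, 13, 17, 19, ∞}.
(a,b)_17: α=1, u≡12; β=3, v≡16 (mod 17); (12|17)=-1, (16|17)=+1; sign (−1)^0·-1^3·+1^1 = -1.
(a,b)_13: α=0, u≡8; β=3, v≡3 (mod 13); (8|13)=-1, (3|13)=+1; sign (−1)^0·-1^3·+1^0 = -1.
(a,b)_7: α=-2, u≡4; β=-4, v≡5 (mod 7); (4|7)=+1, (5|7)=-1; sign (−1)^0·+1^-4·-1^-2 = +1.
(a,b)_2: α=2, β=0; u≡7, v≡1 (mod 8); ε(u)ε(v)=1·0, αω(v)=2·0, βω(u)=0·0; sum ≡ 0  ⇒  +1.
(a,b)_5: α=1, u≡4; β=7, v≡3 (mod 5); (4|5)=+1, (3|5)=-1; sign (−1)^0·+1^7·-1^1 = -1.
(a,b)_19: α=1, u≡14; β=3, v≡7 (mod 19); (14|19)=-1, (7|19)=+1; sign (−1)^1·-1^3·+1^1 = +1.
(a,b)_11: α=1, u≡1; β=4, v≡2 (mod 11); (1|11)=+1, (2|11)=-1; sign (−1)^0·+1^4·-1^1 = -1.
(a,b)_3: α=-3, u≡2; β=-1, v≡1 (mod 3); (2|3)=-1, (1|3)=+1; sign (−1)^1·-1^-1·+1^-3 = +1.
(a,b)_∞: sgn(53295)=+, sgn(62985)=+, so +1.
Ram(53295, 62985) = {5, 11, 13, 17}; no ℚ_5-point on the conic.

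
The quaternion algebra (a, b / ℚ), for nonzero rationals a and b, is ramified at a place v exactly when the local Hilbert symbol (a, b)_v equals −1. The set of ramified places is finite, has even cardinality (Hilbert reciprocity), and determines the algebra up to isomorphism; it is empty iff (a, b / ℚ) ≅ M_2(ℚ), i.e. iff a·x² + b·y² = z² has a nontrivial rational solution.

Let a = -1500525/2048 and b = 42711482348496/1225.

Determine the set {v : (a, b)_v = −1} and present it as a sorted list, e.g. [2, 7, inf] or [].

[2, 3, 13, 19]

Mod squares: a ≡ -1482, b ≡ 741. Check v ∈ {∞, 2, 3, 5, 7, 13, 19}.
v=7: a=7^0·(≡4), b=7^-2·(≡6) mod 7; (4|7)=+1, (6|7)=-1; (−1)^{0·-2·3}·(+1)^-2·(-1)^0 = +1.
v=2: v_2(a)=-11, v_2(b)=4; units ≡ 3, 5 (mod 8); ε·ε+αω+βω = 1·0+-11·1+4·1 ≡ 1  ⇒  (a,b)_2 = -1.
v=5: a=5^2·(≡3), b=5^-2·(≡4) mod 5; (3|5)=-1, (4|5)=+1; (−1)^{2·-2·2}·(-1)^-2·(+1)^2 = +1.
v=19: a=19^1·(≡17), b=19^3·(≡17) mod 19; (17|19)=+1, (17|19)=+1; (−1)^{1·3·9}·(+1)^3·(+1)^1 = -1.
v=∞: -1482 < 0 and 741 > 0  ⇒  (a,b)_∞ = +1.
v=13: a=13^1·(≡4), b=13^3·(≡7) mod 13; (4|13)=+1, (7|13)=-1; (−1)^{1·3·6}·(+1)^3·(-1)^1 = -1.
v=3: a=3^5·(≡1), b=3^11·(≡1) mod 3; (1|3)=+1, (1|3)=+1; (−1)^{5·11·1}·(+1)^11·(+1)^5 = -1.
|Ram(-1482, 741)| = 4, even; anisotropic at {2, 3, 13, 19}.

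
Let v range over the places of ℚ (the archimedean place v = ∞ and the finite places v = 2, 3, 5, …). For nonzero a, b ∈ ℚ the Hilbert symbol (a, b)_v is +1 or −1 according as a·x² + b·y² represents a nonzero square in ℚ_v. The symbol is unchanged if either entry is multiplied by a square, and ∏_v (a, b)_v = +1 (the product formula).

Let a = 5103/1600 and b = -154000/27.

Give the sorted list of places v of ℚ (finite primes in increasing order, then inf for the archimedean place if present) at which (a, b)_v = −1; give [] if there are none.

[5, 11]

Mod squares: a ≡ 7, b ≡ -1155. Check v ∈ {∞, 2, 3, 5, 7, 11}.
v=5: a=5^-2·(≡2), b=5^3·(≡4) mod 5; (2|5)=-1, (4|5)=+1; (−1)^{-2·3·2}·(-1)^3·(+1)^-2 = -1.
v=7: a=7^1·(≡2), b=7^1·(≡6) mod 7; (2|7)=+1, (6|7)=-1; (−1)^{1·1·3}·(+1)^1·(-1)^1 = +1.
v=∞: 7 > 0 and -1155 < 0  ⇒  (a,b)_∞ = +1.
v=11: a=11^0·(≡2), b=11^1·(≡5) mod 11; (2|11)=-1, (5|11)=+1; (−1)^{0·1·5}·(-1)^1·(+1)^0 = -1.
v=3: a=3^6·(≡1), b=3^-3·(≡2) mod 3; (1|3)=+1, (2|3)=-1; (−1)^{6·-3·1}·(+1)^-3·(-1)^6 = +1.
v=2: v_2(a)=-6, v_2(b)=4; units ≡ 7, 5 (mod 8); ε·ε+αω+βω = 1·0+-6·1+4·0 ≡ 0  ⇒  (a,b)_2 = +1.
(7, -1155 / ℚ) ramifies at {5, 11}: a division algebra.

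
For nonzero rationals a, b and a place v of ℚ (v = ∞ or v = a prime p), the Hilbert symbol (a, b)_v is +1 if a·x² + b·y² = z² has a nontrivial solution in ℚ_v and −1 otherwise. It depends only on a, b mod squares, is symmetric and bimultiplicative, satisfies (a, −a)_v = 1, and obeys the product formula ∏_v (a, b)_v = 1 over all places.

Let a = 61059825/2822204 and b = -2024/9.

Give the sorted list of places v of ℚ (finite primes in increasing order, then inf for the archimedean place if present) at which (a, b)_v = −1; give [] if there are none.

Mod squares: a ≡ 6783, b ≡ -506. Check v ∈ {∞, 2, 3, 5, 7, 11, 17, 19, 23}.
v=5: a=5^2·(≡2), b=5^0·(≡4) mod 5; (2|5)=-1, (4|5)=+1; (−1)^{2·0·2}·(-1)^0·(+1)^2 = +1.
v=19: a=19^1·(≡15), b=19^0·(≡1) mod 19; (15|19)=-1, (1|19)=+1; (−1)^{1·0·9}·(-1)^0·(+1)^1 = +1.
v=11: a=11^-2·(≡6), b=11^1·(≡4) mod 11; (6|11)=-1, (4|11)=+1; (−1)^{-2·1·5}·(-1)^1·(+1)^-2 = -1.
v=23: a=23^2·(≡22), b=23^1·(≡3) mod 23; (22|23)=-1, (3|23)=+1; (−1)^{2·1·11}·(-1)^1·(+1)^2 = -1.
v=3: a=3^5·(≡2), b=3^-2·(≡1) mod 3; (2|3)=-1, (1|3)=+1; (−1)^{5·-2·1}·(-1)^-2·(+1)^5 = +1.
v=∞: 6783 > 0 and -506 < 0  ⇒  (a,b)_∞ = +1.
v=17: a=17^-1·(≡1), b=17^0·(≡15) mod 17; (1|17)=+1, (15|17)=+1; (−1)^{-1·0·8}·(+1)^0·(+1)^-1 = +1.
v=2: v_2(a)=-2, v_2(b)=3; units ≡ 7, 3 (mod 8); ε·ε+αω+βω = 1·1+-2·1+3·0 ≡ 1  ⇒  (a,b)_2 = -1.
v=7: a=7^-3·(≡5), b=7^0·(≡3) mod 7; (5|7)=-1, (3|7)=-1; (−1)^{-3·0·3}·(-1)^0·(-1)^-3 = -1.
Ram(6783, -506) = {2, 7, 11, 23}; no ℚ_2-point on the conic.

[2, 7, 11, 23]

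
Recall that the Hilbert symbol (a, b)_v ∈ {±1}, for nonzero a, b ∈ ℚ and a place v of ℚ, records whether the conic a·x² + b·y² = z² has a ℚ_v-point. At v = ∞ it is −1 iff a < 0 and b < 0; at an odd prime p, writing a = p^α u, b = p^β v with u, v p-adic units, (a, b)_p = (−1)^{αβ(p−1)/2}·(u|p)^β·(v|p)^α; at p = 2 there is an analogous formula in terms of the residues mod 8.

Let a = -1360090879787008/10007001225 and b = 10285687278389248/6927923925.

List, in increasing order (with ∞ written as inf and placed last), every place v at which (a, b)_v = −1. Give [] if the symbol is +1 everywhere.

[2, 13, 31, 41]

Mod squares: a ≡ -993922, b ≡ 12920986. Check v ∈ {∞, 2, 3, 5, 11, 13, 17, 19, 23, 31, 41}.
v=11: a=11^0·(≡5), b=11^2·(≡1) mod 11; (5|11)=+1, (1|11)=+1; (−1)^{0·2·5}·(+1)^2·(+1)^0 = +1.
v=17: a=17^5·(≡11), b=17^5·(≡11) mod 17; (11|17)=-1, (11|17)=-1; (−1)^{5·5·8}·(-1)^5·(-1)^5 = +1.
v=19: a=19^-2·(≡11), b=19^-2·(≡4) mod 19; (11|19)=+1, (4|19)=+1; (−1)^{-2·-2·9}·(+1)^-2·(+1)^-2 = +1.
v=41: a=41^1·(≡38), b=41^1·(≡8) mod 41; (38|41)=-1, (8|41)=+1; (−1)^{1·1·20}·(-1)^1·(+1)^1 = -1.
v=3: a=3^-8·(≡2), b=3^-10·(≡1) mod 3; (2|3)=-1, (1|3)=+1; (−1)^{-8·-10·1}·(-1)^-10·(+1)^-8 = +1.
v=23: a=23^1·(≡3), b=23^1·(≡7) mod 23; (3|23)=+1, (7|23)=-1; (−1)^{1·1·11}·(+1)^1·(-1)^1 = +1.
v=31: a=31^1·(≡24), b=31^1·(≡22) mod 31; (24|31)=-1, (22|31)=-1; (−1)^{1·1·15}·(-1)^1·(-1)^1 = -1.
v=5: a=5^-2·(≡3), b=5^-2·(≡4) mod 5; (3|5)=-1, (4|5)=+1; (−1)^{-2·-2·2}·(-1)^-2·(+1)^-2 = +1.
v=13: a=13^-2·(≡8), b=13^-1·(≡7) mod 13; (8|13)=-1, (7|13)=-1; (−1)^{-2·-1·6}·(-1)^-1·(-1)^-2 = -1.
v=2: v_2(a)=15, v_2(b)=11; units ≡ 7, 5 (mod 8); ε·ε+αω+βω = 1·0+15·1+11·0 ≡ 1  ⇒  (a,b)_2 = -1.
v=∞: -993922 < 0 and 12920986 > 0  ⇒  (a,b)_∞ = +1.
Ram(-993922, 12920986) = {2, 13, 31, 41}; no ℚ_2-point on the conic.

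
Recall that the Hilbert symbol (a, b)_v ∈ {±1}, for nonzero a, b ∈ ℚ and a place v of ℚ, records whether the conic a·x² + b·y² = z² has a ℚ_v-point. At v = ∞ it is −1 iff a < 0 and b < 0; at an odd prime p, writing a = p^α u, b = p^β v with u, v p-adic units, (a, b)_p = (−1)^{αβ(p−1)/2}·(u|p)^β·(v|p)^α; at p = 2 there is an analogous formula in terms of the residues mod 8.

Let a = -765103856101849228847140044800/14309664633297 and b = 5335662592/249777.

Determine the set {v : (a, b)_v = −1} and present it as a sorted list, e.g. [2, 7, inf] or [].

Mod squares: a ≡ -46485021, b ≡ 63591. Check v ∈ {∞, 2, 3, 5, 11, 13, 17, 29, 41, 43, 47}.
v=5: a=5^2·(≡4), b=5^0·(≡1) mod 5; (4|5)=+1, (1|5)=+1; (−1)^{2·0·2}·(+1)^0·(+1)^2 = +1.
v=∞: -46485021 < 0 and 63591 > 0  ⇒  (a,b)_∞ = +1.
v=2: v_2(a)=22, v_2(b)=14; units ≡ 3, 7 (mod 8); ε·ε+αω+βω = 1·1+22·0+14·1 ≡ 1  ⇒  (a,b)_2 = -1.
v=13: a=13^6·(≡11), b=13^2·(≡8) mod 13; (11|13)=-1, (8|13)=-1; (−1)^{6·2·6}·(-1)^2·(-1)^6 = +1.
v=41: a=41^3·(≡1), b=41^1·(≡27) mod 41; (1|41)=+1, (27|41)=-1; (−1)^{3·1·20}·(+1)^1·(-1)^3 = -1.
v=47: a=47^3·(≡21), b=47^1·(≡27) mod 47; (21|47)=+1, (27|47)=+1; (−1)^{3·1·23}·(+1)^1·(+1)^3 = -1.
v=43: a=43^1·(≡6), b=43^0·(≡32) mod 43; (6|43)=+1, (32|43)=-1; (−1)^{1·0·21}·(+1)^0·(-1)^1 = -1.
v=11: a=11^-1·(≡3), b=11^-1·(≡6) mod 11; (3|11)=+1, (6|11)=-1; (−1)^{-1·-1·5}·(+1)^-1·(-1)^-1 = +1.
v=29: a=29^-6·(≡6), b=29^-2·(≡1) mod 29; (6|29)=+1, (1|29)=+1; (−1)^{-6·-2·14}·(+1)^-2·(+1)^-6 = +1.
v=3: a=3^-7·(≡2), b=3^-3·(≡2) mod 3; (2|3)=-1, (2|3)=-1; (−1)^{-7·-3·1}·(-1)^-3·(-1)^-7 = -1.
v=17: a=17^3·(≡3), b=17^0·(≡11) mod 17; (3|17)=-1, (11|17)=-1; (−1)^{3·0·8}·(-1)^0·(-1)^3 = -1.
(-46485021, 63591 / ℚ) ramifies at {2, 3, 17, 41, 43, 47}: a division algebra.

[2, 3, 17, 41, 43, 47]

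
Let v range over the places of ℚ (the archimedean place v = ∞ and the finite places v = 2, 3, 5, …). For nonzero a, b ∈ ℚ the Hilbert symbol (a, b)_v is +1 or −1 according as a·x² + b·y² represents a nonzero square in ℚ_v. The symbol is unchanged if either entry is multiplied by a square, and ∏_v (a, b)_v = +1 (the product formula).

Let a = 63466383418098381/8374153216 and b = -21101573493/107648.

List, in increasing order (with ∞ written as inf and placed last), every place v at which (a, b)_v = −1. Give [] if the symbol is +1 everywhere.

(a, b) ≡ (51051, -14586) mod (ℚ^×)²; places V = {2, 3, 7, 11, 13, 17, 19, 29, ∞}.
(a,b)_∞: sgn(51051)=+, sgn(-14586)=−, so +1.
(a,b)_11: α=-1, u≡8; β=1, v≡9 (mod 11); (8|11)=-1, (9|11)=+1; sign (−1)^1·-1^1·+1^-1 = +1.
(a,b)_17: α=-1, u≡7; β=1, v≡16 (mod 17); (7|17)=-1, (16|17)=+1; sign (−1)^0·-1^1·+1^-1 = -1.
(a,b)_2: α=-12, β=-7; u≡3, v≡3 (mod 8); ε(u)ε(v)=1·1, αω(v)=-12·1, βω(u)=-7·1; sum ≡ 0  ⇒  +1.
(a,b)_3: α=21, u≡1; β=11, v≡1 (mod 3); (1|3)=+1, (1|3)=+1; sign (−1)^1·+1^11·+1^21 = -1.
(a,b)_29: α=-2, u≡10; β=-2, v≡9 (mod 29); (10|29)=-1, (9|29)=+1; sign (−1)^0·-1^-2·+1^-2 = +1.
(a,b)_7: α=5, u≡5; β=2, v≡2 (mod 7); (5|7)=-1, (2|7)=+1; sign (−1)^0·-1^2·+1^5 = +1.
(a,b)_13: α=-1, u≡1; β=1, v≡12 (mod 13); (1|13)=+1, (12|13)=+1; sign (−1)^0·+1^1·+1^-1 = +1.
(a,b)_19: α=2, u≡6; β=0, v≡7 (mod 19); (6|19)=+1, (7|19)=+1; sign (−1)^0·+1^0·+1^2 = +1.
Ram(51051, -14586) = {3, 17}; no ℚ_3-point on the conic.

[3, 17]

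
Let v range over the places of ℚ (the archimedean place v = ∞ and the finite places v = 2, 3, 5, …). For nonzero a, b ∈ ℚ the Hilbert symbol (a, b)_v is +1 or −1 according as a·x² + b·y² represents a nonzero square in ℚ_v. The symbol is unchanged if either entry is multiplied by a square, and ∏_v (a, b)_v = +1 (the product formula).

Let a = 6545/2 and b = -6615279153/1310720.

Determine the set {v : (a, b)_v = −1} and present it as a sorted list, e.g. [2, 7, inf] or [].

Mod squares: a ≡ 13090, b ≡ -285. Check v ∈ {∞, 2, 3, 5, 7, 11, 17, 19}.
v=11: a=11^1·(≡6), b=11^0·(≡3) mod 11; (6|11)=-1, (3|11)=+1; (−1)^{1·0·5}·(-1)^0·(+1)^1 = +1.
v=7: a=7^1·(≡2), b=7^2·(≡4) mod 7; (2|7)=+1, (4|7)=+1; (−1)^{1·2·3}·(+1)^2·(+1)^1 = +1.
v=2: v_2(a)=-1, v_2(b)=-18; units ≡ 1, 3 (mod 8); ε·ε+αω+βω = 0·1+-1·1+-18·0 ≡ 1  ⇒  (a,b)_2 = -1.
v=∞: 13090 > 0 and -285 < 0  ⇒  (a,b)_∞ = +1.
v=3: a=3^0·(≡1), b=3^9·(≡1) mod 3; (1|3)=+1, (1|3)=+1; (−1)^{0·9·1}·(+1)^9·(+1)^0 = +1.
v=17: a=17^1·(≡14), b=17^0·(≡1) mod 17; (14|17)=-1, (1|17)=+1; (−1)^{1·0·8}·(-1)^0·(+1)^1 = +1.
v=19: a=19^0·(≡14), b=19^3·(≡6) mod 19; (14|19)=-1, (6|19)=+1; (−1)^{0·3·9}·(-1)^3·(+1)^0 = -1.
v=5: a=5^1·(≡2), b=5^-1·(≡3) mod 5; (2|5)=-1, (3|5)=-1; (−1)^{1·-1·2}·(-1)^-1·(-1)^1 = +1.
Ram(13090, -285) = {2, 19}; no ℚ_2-point on the conic.

[2, 19]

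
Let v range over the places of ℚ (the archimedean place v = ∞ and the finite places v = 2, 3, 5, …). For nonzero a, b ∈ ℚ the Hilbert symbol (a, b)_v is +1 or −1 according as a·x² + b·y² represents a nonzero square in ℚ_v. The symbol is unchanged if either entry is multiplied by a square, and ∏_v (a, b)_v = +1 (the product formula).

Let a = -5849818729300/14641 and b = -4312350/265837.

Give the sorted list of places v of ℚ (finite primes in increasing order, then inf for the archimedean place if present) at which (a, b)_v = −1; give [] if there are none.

[2, inf]

(a, b) ≡ (-13, -182) mod (ℚ^×)²; places V = {2, 3, 5, 7, 11, 13, 37, ∞}.
(a,b)_5: α=2, u≡3; β=2, v≡3 (mod 5); (3|5)=-1, (3|5)=-1; sign (−1)^0·-1^2·-1^2 = +1.
(a,b)_7: α=4, u≡1; β=1, v≡4 (mod 7); (1|7)=+1, (4|7)=+1; sign (−1)^0·+1^1·+1^4 = +1.
(a,b)_3: α=0, u≡2; β=2, v≡1 (mod 3); (2|3)=-1, (1|3)=+1; sign (−1)^0·-1^2·+1^0 = +1.
(a,b)_11: α=-4, u≡4; β=-2, v≡3 (mod 11); (4|11)=+1, (3|11)=+1; sign (−1)^0·+1^-2·+1^-4 = +1.
(a,b)_∞: sgn(-13)=−, sgn(-182)=−, so -1.
(a,b)_2: α=2, β=1; u≡3, v≡5 (mod 8); ε(u)ε(v)=1·0, αω(v)=2·1, βω(u)=1·1; sum ≡ 1  ⇒  -1.
(a,b)_37: α=4, u≡15; β=2, v≡33 (mod 37); (15|37)=-1, (33|37)=+1; sign (−1)^0·-1^2·+1^4 = +1.
(a,b)_13: α=1, u≡10; β=-3, v≡9 (mod 13); (10|13)=+1, (9|13)=+1; sign (−1)^0·+1^-3·+1^1 = +1.
Ram(-13, -182) = {2, ∞}; no ℚ_2-point on the conic.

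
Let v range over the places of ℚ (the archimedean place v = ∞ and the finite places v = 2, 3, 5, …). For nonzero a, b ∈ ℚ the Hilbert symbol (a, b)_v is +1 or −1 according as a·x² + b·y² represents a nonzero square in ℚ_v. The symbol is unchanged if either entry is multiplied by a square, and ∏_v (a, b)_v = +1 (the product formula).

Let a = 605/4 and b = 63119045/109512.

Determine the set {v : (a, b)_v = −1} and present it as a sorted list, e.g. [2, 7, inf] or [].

Mod squares: a ≡ 5, b ≡ 10. Check v ∈ {∞, 2, 3, 5, 11, 13, 17, 19}.
v=5: a=5^1·(≡4), b=5^1·(≡2) mod 5; (4|5)=+1, (2|5)=-1; (−1)^{1·1·2}·(+1)^1·(-1)^1 = -1.
v=13: a=13^0·(≡5), b=13^-2·(≡12) mod 13; (5|13)=-1, (12|13)=+1; (−1)^{0·-2·6}·(-1)^-2·(+1)^0 = +1.
v=3: a=3^0·(≡2), b=3^-4·(≡1) mod 3; (2|3)=-1, (1|3)=+1; (−1)^{0·-4·1}·(-1)^-4·(+1)^0 = +1.
v=17: a=17^0·(≡11), b=17^2·(≡14) mod 17; (11|17)=-1, (14|17)=-1; (−1)^{0·2·8}·(-1)^2·(-1)^0 = +1.
v=∞: 5 > 0 and 10 > 0  ⇒  (a,b)_∞ = +1.
v=2: v_2(a)=-2, v_2(b)=-3; units ≡ 5, 5 (mod 8); ε·ε+αω+βω = 0·0+-2·1+-3·1 ≡ 1  ⇒  (a,b)_2 = -1.
v=11: a=11^2·(≡4), b=11^2·(≡2) mod 11; (4|11)=+1, (2|11)=-1; (−1)^{2·2·5}·(+1)^2·(-1)^2 = +1.
v=19: a=19^0·(≡4), b=19^2·(≡3) mod 19; (4|19)=+1, (3|19)=-1; (−1)^{0·2·9}·(+1)^2·(-1)^0 = +1.
|Ram(5, 10)| = 2, even; anisotropic at {2, 5}.

[2, 5]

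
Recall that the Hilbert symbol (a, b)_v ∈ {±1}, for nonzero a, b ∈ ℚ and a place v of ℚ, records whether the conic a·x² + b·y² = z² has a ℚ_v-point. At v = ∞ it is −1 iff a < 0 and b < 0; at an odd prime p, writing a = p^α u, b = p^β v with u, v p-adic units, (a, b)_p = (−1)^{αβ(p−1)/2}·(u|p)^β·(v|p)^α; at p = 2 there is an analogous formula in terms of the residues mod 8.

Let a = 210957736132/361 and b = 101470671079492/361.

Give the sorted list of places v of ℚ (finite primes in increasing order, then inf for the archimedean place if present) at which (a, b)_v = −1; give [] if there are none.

(a, b) ≡ (227953, 109645393) mod (ℚ^×)²; places V = {2, 11, 13, 17, 19, 23, 37, 53, ∞}.
(a,b)_37: α=2, u≡25; β=3, v≡29 (mod 37); (25|37)=+1, (29|37)=-1; sign (−1)^0·+1^3·-1^2 = +1.
(a,b)_53: α=1, u≡23; β=1, v≡39 (mod 53); (23|53)=-1, (39|53)=-1; sign (−1)^0·-1^1·-1^1 = +1.
(a,b)_11: α=1, u≡7; β=1, v≡1 (mod 11); (7|11)=-1, (1|11)=+1; sign (−1)^1·-1^1·+1^1 = +1.
(a,b)_19: α=-2, u≡15; β=-2, v≡14 (mod 19); (15|19)=-1, (14|19)=-1; sign (−1)^0·-1^-2·-1^-2 = +1.
(a,b)_23: α=1, u≡21; β=1, v≡4 (mod 23); (21|23)=-1, (4|23)=+1; sign (−1)^1·-1^1·+1^1 = +1.
(a,b)_17: α=1, u≡2; β=1, v≡10 (mod 17); (2|17)=+1, (10|17)=-1; sign (−1)^0·+1^1·-1^1 = -1.
(a,b)_2: α=2, β=2; u≡1, v≡1 (mod 8); ε(u)ε(v)=0·0, αω(v)=2·0, βω(u)=2·0; sum ≡ 0  ⇒  +1.
(a,b)_13: α=2, u≡2; β=3, v≡9 (mod 13); (2|13)=-1, (9|13)=+1; sign (−1)^0·-1^3·+1^2 = -1.
(a,b)_∞: sgn(227953)=+, sgn(109645393)=+, so +1.
Ram(227953, 109645393) = {13, 17}; no ℚ_13-point on the conic.

[13, 17]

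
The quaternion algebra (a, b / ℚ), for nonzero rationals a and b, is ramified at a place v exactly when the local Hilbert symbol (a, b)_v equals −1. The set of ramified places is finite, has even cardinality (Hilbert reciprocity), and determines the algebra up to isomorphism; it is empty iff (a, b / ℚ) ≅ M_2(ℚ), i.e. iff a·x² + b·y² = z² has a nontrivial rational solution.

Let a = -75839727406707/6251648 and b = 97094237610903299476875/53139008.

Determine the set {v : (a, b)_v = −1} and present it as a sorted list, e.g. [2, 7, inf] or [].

[2, 3, 17, 19]

Mod squares: a ≡ -6, b ≡ 10659. Check v ∈ {∞, 2, 3, 5, 11, 13, 17, 19}.
v=2: v_2(a)=-7, v_2(b)=-6; units ≡ 5, 3 (mod 8); ε·ε+αω+βω = 0·1+-7·1+-6·1 ≡ 1  ⇒  (a,b)_2 = -1.
v=3: a=3^15·(≡1), b=3^19·(≡1) mod 3; (1|3)=+1, (1|3)=+1; (−1)^{15·19·1}·(+1)^19·(+1)^15 = -1.
v=17: a=17^-2·(≡5), b=17^-3·(≡15) mod 17; (5|17)=-1, (15|17)=+1; (−1)^{-2·-3·8}·(-1)^-3·(+1)^-2 = -1.
v=19: a=19^2·(≡10), b=19^3·(≡14) mod 19; (10|19)=-1, (14|19)=-1; (−1)^{2·3·9}·(-1)^3·(-1)^2 = -1.
v=11: a=11^4·(≡5), b=11^7·(≡4) mod 11; (5|11)=+1, (4|11)=+1; (−1)^{4·7·5}·(+1)^7·(+1)^4 = +1.
v=13: a=13^-2·(≡5), b=13^-2·(≡9) mod 13; (5|13)=-1, (9|13)=+1; (−1)^{-2·-2·6}·(-1)^-2·(+1)^-2 = +1.
v=∞: -6 < 0 and 10659 > 0  ⇒  (a,b)_∞ = +1.
v=5: a=5^0·(≡1), b=5^4·(≡1) mod 5; (1|5)=+1, (1|5)=+1; (−1)^{0·4·2}·(+1)^4·(+1)^0 = +1.
Ram(-6, 10659) = {2, 3, 17, 19}; no ℚ_2-point on the conic.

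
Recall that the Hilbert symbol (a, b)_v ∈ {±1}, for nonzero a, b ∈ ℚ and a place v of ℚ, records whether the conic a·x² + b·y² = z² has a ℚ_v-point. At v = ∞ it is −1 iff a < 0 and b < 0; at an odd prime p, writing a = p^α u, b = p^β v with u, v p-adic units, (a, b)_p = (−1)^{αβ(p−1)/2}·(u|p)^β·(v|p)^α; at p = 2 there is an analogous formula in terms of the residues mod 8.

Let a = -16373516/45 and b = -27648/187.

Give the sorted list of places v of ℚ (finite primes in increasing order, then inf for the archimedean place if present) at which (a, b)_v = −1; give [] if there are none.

(a, b) ≡ (-56695, -561) mod (ℚ^×)²; places V = {2, 3, 5, 11, 17, 19, 23, 29, ∞}.
(a,b)_29: α=1, u≡27; β=0, v≡17 (mod 29); (27|29)=-1, (17|29)=-1; sign (−1)^0·-1^0·-1^1 = -1.
(a,b)_2: α=2, β=10; u≡1, v≡7 (mod 8); ε(u)ε(v)=0·1, αω(v)=2·0, βω(u)=10·0; sum ≡ 0  ⇒  +1.
(a,b)_23: α=1, u≡19; β=0, v≡7 (mod 23); (19|23)=-1, (7|23)=-1; sign (−1)^0·-1^0·-1^1 = -1.
(a,b)_11: α=0, u≡6; β=-1, v≡1 (mod 11); (6|11)=-1, (1|11)=+1; sign (−1)^0·-1^-1·+1^0 = -1.
(a,b)_3: α=-2, u≡2; β=3, v≡2 (mod 3); (2|3)=-1, (2|3)=-1; sign (−1)^0·-1^3·-1^-2 = -1.
(a,b)_∞: sgn(-56695)=−, sgn(-561)=−, so -1.
(a,b)_19: α=2, u≡5; β=0, v≡1 (mod 19); (5|19)=+1, (1|19)=+1; sign (−1)^0·+1^0·+1^2 = +1.
(a,b)_17: α=1, u≡5; β=-1, v≡1 (mod 17); (5|17)=-1, (1|17)=+1; sign (−1)^0·-1^-1·+1^1 = -1.
(a,b)_5: α=-1, u≡1; β=0, v≡1 (mod 5); (1|5)=+1, (1|5)=+1; sign (−1)^0·+1^0·+1^-1 = +1.
|Ram(-56695, -561)| = 6, even; anisotropic at {3, 11, 17, 23, 29, ∞}.

[3, 11, 17, 23, 29, inf]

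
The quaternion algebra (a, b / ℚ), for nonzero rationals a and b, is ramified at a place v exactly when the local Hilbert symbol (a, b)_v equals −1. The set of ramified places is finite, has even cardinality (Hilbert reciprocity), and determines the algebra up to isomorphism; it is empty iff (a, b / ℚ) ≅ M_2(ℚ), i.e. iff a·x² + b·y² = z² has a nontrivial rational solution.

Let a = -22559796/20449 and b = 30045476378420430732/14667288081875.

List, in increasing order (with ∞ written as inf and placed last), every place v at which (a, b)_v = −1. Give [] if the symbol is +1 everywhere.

[7, 41]

(a, b) ≡ (-29, 91553) mod (ℚ^×)²; places V = {2, 3, 5, 7, 11, 13, 17, 19, 29, 41, ∞}.
(a,b)_7: α=4, u≡6; β=5, v≡5 (mod 7); (6|7)=-1, (5|7)=-1; sign (−1)^0·-1^5·-1^4 = -1.
(a,b)_17: α=0, u≡7; β=-2, v≡2 (mod 17); (7|17)=-1, (2|17)=+1; sign (−1)^0·-1^-2·+1^0 = +1.
(a,b)_41: α=0, u≡12; β=1, v≡34 (mod 41); (12|41)=-1, (34|41)=-1; sign (−1)^0·-1^1·-1^0 = -1.
(a,b)_19: α=0, u≡5; β=-2, v≡11 (mod 19); (5|19)=+1, (11|19)=+1; sign (−1)^0·+1^-2·+1^0 = +1.
(a,b)_3: α=4, u≡1; β=12, v≡2 (mod 3); (1|3)=+1, (2|3)=-1; sign (−1)^0·+1^12·-1^4 = +1.
(a,b)_2: α=2, β=2; u≡3, v≡1 (mod 8); ε(u)ε(v)=1·0, αω(v)=2·0, βω(u)=2·1; sum ≡ 0  ⇒  +1.
(a,b)_11: α=-2, u≡4; β=-3, v≡6 (mod 11); (4|11)=+1, (6|11)=-1; sign (−1)^0·+1^-3·-1^-2 = +1.
(a,b)_29: α=1, u≡22; β=5, v≡9 (mod 29); (22|29)=+1, (9|29)=+1; sign (−1)^0·+1^5·+1^1 = +1.
(a,b)_∞: sgn(-29)=−, sgn(91553)=+, so +1.
(a,b)_5: α=0, u≡1; β=-4, v≡2 (mod 5); (1|5)=+1, (2|5)=-1; sign (−1)^0·+1^-4·-1^0 = +1.
(a,b)_13: α=-2, u≡10; β=-2, v≡11 (mod 13); (10|13)=+1, (11|13)=-1; sign (−1)^0·+1^-2·-1^-2 = +1.
Ram(-29, 91553) = {7, 41}; no ℚ_7-point on the conic.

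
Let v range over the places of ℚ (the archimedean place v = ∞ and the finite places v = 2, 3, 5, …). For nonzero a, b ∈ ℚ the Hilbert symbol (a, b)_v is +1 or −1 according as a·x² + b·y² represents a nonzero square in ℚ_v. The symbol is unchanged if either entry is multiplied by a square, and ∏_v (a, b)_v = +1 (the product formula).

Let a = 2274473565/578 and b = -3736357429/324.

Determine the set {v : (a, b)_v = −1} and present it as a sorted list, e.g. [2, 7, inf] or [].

Mod squares: a ≡ 505438570, b ≡ -3887989. Check v ∈ {∞, 2, 3, 5, 7, 13, 17, 19, 23, 31, 41}.
v=3: a=3^2·(≡1), b=3^-4·(≡2) mod 3; (1|3)=+1, (2|3)=-1; (−1)^{2·-4·1}·(+1)^-4·(-1)^2 = +1.
v=19: a=19^1·(≡9), b=19^1·(≡8) mod 19; (9|19)=+1, (8|19)=-1; (−1)^{1·1·9}·(+1)^1·(-1)^1 = +1.
v=7: a=7^1·(≡5), b=7^1·(≡2) mod 7; (5|7)=-1, (2|7)=+1; (−1)^{1·1·3}·(-1)^1·(+1)^1 = +1.
v=5: a=5^1·(≡1), b=5^0·(≡4) mod 5; (1|5)=+1, (4|5)=+1; (−1)^{1·0·2}·(+1)^0·(+1)^1 = +1.
v=31: a=31^1·(≡20), b=31^3·(≡16) mod 31; (20|31)=+1, (16|31)=+1; (−1)^{1·3·15}·(+1)^3·(+1)^1 = -1.
v=2: v_2(a)=-1, v_2(b)=-2; units ≡ 5, 3 (mod 8); ε·ε+αω+βω = 0·1+-1·1+-2·1 ≡ 1  ⇒  (a,b)_2 = -1.
v=41: a=41^1·(≡30), b=41^1·(≡23) mod 41; (30|41)=-1, (23|41)=+1; (−1)^{1·1·20}·(-1)^1·(+1)^1 = -1.
v=17: a=17^-2·(≡14), b=17^0·(≡15) mod 17; (14|17)=-1, (15|17)=+1; (−1)^{-2·0·8}·(-1)^0·(+1)^-2 = +1.
v=13: a=13^1·(≡1), b=13^0·(≡12) mod 13; (1|13)=+1, (12|13)=+1; (−1)^{1·0·6}·(+1)^0·(+1)^1 = +1.
v=∞: 505438570 > 0 and -3887989 < 0  ⇒  (a,b)_∞ = +1.
v=23: a=23^1·(≡15), b=23^1·(≡17) mod 23; (15|23)=-1, (17|23)=-1; (−1)^{1·1·11}·(-1)^1·(-1)^1 = -1.
Ram(505438570, -3887989) = {2, 23, 31, 41}; no ℚ_2-point on the conic.

[2, 23, 31, 41]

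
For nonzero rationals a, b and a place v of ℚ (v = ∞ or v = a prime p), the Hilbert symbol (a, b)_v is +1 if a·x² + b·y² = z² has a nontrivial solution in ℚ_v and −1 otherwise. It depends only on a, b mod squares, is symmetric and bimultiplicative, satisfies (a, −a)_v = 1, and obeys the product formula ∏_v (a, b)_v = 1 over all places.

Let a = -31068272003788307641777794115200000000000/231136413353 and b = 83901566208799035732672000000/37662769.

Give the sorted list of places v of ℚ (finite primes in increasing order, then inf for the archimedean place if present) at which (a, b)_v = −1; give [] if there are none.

[2, 5, 13, 37]

Mod squares: a ≡ -2465, b ≡ 1443. Check v ∈ {∞, 2, 3, 5, 7, 13, 17, 19, 29, 37}.
v=∞: -2465 < 0 and 1443 > 0  ⇒  (a,b)_∞ = +1.
v=29: a=29^3·(≡11), b=29^2·(≡23) mod 29; (11|29)=-1, (23|29)=+1; (−1)^{3·2·14}·(-1)^2·(+1)^3 = +1.
v=19: a=19^-6·(≡7), b=19^-4·(≡12) mod 19; (7|19)=+1, (12|19)=-1; (−1)^{-6·-4·9}·(+1)^-4·(-1)^-6 = +1.
v=13: a=13^10·(≡6), b=13^5·(≡2) mod 13; (6|13)=-1, (2|13)=-1; (−1)^{10·5·6}·(-1)^5·(-1)^10 = -1.
v=7: a=7^2·(≡5), b=7^8·(≡4) mod 7; (5|7)=-1, (4|7)=+1; (−1)^{2·8·3}·(-1)^8·(+1)^2 = +1.
v=17: a=17^-3·(≡9), b=17^-2·(≡2) mod 17; (9|17)=+1, (2|17)=+1; (−1)^{-3·-2·8}·(+1)^-2·(+1)^-3 = +1.
v=3: a=3^16·(≡1), b=3^9·(≡1) mod 3; (1|3)=+1, (1|3)=+1; (−1)^{16·9·1}·(+1)^9·(+1)^16 = +1.
v=5: a=5^11·(≡3), b=5^6·(≡2) mod 5; (3|5)=-1, (2|5)=-1; (−1)^{11·6·2}·(-1)^6·(-1)^11 = -1.
v=2: v_2(a)=16, v_2(b)=12; units ≡ 7, 3 (mod 8); ε·ε+αω+βω = 1·1+16·1+12·0 ≡ 1  ⇒  (a,b)_2 = -1.
v=37: a=37^2·(≡20), b=37^1·(≡17) mod 37; (20|37)=-1, (17|37)=-1; (−1)^{2·1·18}·(-1)^1·(-1)^2 = -1.
Ram(-2465, 1443) = {2, 5, 13, 37}; no ℚ_2-point on the conic.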